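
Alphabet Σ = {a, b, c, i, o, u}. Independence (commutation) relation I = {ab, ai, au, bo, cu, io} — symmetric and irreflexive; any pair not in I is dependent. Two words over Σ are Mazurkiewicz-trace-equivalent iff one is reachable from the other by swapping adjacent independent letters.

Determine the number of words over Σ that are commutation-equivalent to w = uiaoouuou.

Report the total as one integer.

drop 0:u onto floor
drop 1:i onto {0:u}
drop 2:a onto floor
drop 3:o onto {0:u, 2:a}
drop 4:o onto {3:o}
drop 5:u onto {1:i, 4:o}
drop 6:u onto {5:u}
drop 7:o onto {6:u}
drop 8:u onto {7:o}
ground layer = {0:u, 2:a}
drop-orders for the pieces not yet dropped (sum over which currently-grounded one goes next):
  1 to go: {8} 1
  2 to go: {7,8} 1
  3 to go: {6,7,8} 1
  4 to go: {5,6,7,8} 1
  5 to go: {1,5,6,7,8} 1  {4,5,6,7,8} 1
  6 to go: {1,4,5,6,7,8} 2  {3,4,5,6,7,8} 1
  7 to go: {1,3,4,5,6,7,8} 3  {2,3,4,5,6,7,8} 1
  if 0:u drops first: 4 orders
  if 2:a drops first: 3 orders
heap linearizations: 7

7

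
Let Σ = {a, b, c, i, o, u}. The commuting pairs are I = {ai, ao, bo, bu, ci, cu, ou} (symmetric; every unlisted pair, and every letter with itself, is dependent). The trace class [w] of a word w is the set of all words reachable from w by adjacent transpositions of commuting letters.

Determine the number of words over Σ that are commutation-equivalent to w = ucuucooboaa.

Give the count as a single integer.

962

piece 0:u — minimal
piece 1:c — minimal
piece 2:u rests on {0:u}
piece 3:u rests on {2:u}
piece 4:c rests on {1:c}
piece 5:o rests on {4:c}
piece 6:o rests on {5:o}
piece 7:b rests on {4:c}
piece 8:o rests on {6:o}
piece 9:a rests on {3:u, 7:b}
piece 10:a rests on {9:a}
minimal pieces: {0:u, 1:c}
ways to finish when only these pieces remain (= sum over removing one remaining piece with nothing left below it):
  1 left: {8}→1  {10}→1
  2 left: {6,8}→1  {8,10}→2  {9,10}→1
  3 left: {3,9,10}→1  {5,6,8}→1  {6,8,10}→3  {7,9,10}→1  {8,9,10}→3
  4 left: {2,3,9,10}→1  {3,7,9,10}→2  {3,8,9,10}→4  {5,6,8,10}→4  {6,8,9,10}→6  {7,8,9,10}→4
  5 left: {0,2,3,9,10}→1  {2,3,7,9,10}→3  {2,3,8,9,10}→5  {3,6,8,9,10}→10  {3,7,8,9,10}→10  {5,6,8,9,10}→10  {6,7,8,9,10}→10
  6 left: {0,2,3,7,9,10}→4  {0,2,3,8,9,10}→6  {2,3,6,8,9,10}→15  {2,3,7,8,9,10}→18  {3,5,6,8,9,10}→20  {3,6,7,8,9,10}→30  {5,6,7,8,9,10}→20
  7 left: {0,2,3,6,8,9,10}→21  {0,2,3,7,8,9,10}→28  {2,3,5,6,8,9,10}→35  {2,3,6,7,8,9,10}→63  {3,5,6,7,8,9,10}→70  {4,5,6,7,8,9,10}→20
  8 left: {0,2,3,5,6,8,9,10}→56  {0,2,3,6,7,8,9,10}→112  {1,4,5,6,7,8,9,10}→20  {2,3,5,6,7,8,9,10}→168  {3,4,5,6,7,8,9,10}→90
  9 left: {0,2,3,5,6,7,8,9,10}→336  {1,3,4,5,6,7,8,9,10}→110  {2,3,4,5,6,7,8,9,10}→258
  placing 0:u first → 368 extensions
  placing 1:c first → 594 extensions
total linear extensions = 962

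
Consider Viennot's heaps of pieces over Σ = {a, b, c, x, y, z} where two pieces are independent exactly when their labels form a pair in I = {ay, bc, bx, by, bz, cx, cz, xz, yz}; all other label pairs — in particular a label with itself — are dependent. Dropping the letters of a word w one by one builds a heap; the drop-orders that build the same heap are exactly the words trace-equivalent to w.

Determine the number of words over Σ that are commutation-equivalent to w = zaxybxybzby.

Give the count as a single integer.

0(z) covers ∅
1(a) covers 0:z
2(x) covers 1:a
3(y) covers 2:x
4(b) covers 1:a
5(x) covers 3:y
6(y) covers 5:x
7(b) covers 4:b
8(z) covers 1:a
9(b) covers 7:b
10(y) covers 6:y
floor of heap: 0:z
completions by unplaced set U, small U first (add the entries for U minus each lowest piece of U):
  |U|=1: {8}:1  {9}:1  {10}:1
  |U|=2: {6,10}:1  {7,9}:1  {8,9}:2  {8,10}:2  {9,10}:2
  |U|=3: {4,7,9}:1  {5,6,10}:1  {6,8,10}:3  {6,9,10}:3  {7,8,9}:3  {7,9,10}:3  {8,9,10}:6
  |U|=4: {3,5,6,10}:1  {4,7,8,9}:4  {4,7,9,10}:4  {5,6,8,10}:4  {5,6,9,10}:4  {6,7,9,10}:6  {6,8,9,10}:12  {7,8,9,10}:12
  |U|=5: {2,3,5,6,10}:1  {3,5,6,8,10}:5  {3,5,6,9,10}:5  {4,6,7,9,10}:10  {4,7,8,9,10}:20  {5,6,7,9,10}:10  {5,6,8,9,10}:20  {6,7,8,9,10}:30
  |U|=6: {2,3,5,6,8,10}:6  {2,3,5,6,9,10}:6  {3,5,6,7,9,10}:15  {3,5,6,8,9,10}:30  {4,5,6,7,9,10}:20  {4,6,7,8,9,10}:60  {5,6,7,8,9,10}:60
  |U|=7: {2,3,5,6,7,9,10}:21  {2,3,5,6,8,9,10}:42  {3,4,5,6,7,9,10}:35  {3,5,6,7,8,9,10}:105  {4,5,6,7,8,9,10}:140
  |U|=8: {2,3,4,5,6,7,9,10}:56  {2,3,5,6,7,8,9,10}:168  {3,4,5,6,7,8,9,10}:280
  |U|=9: {2,3,4,5,6,7,8,9,10}:504
  start at 0(z): 504

504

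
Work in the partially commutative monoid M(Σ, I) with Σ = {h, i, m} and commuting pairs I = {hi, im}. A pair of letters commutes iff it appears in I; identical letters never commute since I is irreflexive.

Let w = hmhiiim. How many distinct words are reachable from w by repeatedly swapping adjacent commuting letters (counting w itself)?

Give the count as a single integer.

piece 0:h — minimal
piece 1:m rests on {0:h}
piece 2:h rests on {1:m}
piece 3:i — minimal
piece 4:i rests on {3:i}
piece 5:i rests on {4:i}
piece 6:m rests on {2:h}
minimal pieces: {0:h, 3:i}
ways to finish when only these pieces remain (= sum over removing one remaining piece with nothing left below it):
  1 left: {5}→1  {6}→1
  2 left: {2,6}→1  {4,5}→1  {5,6}→2
  3 left: {1,2,6}→1  {2,5,6}→3  {3,4,5}→1  {4,5,6}→3
  4 left: {0,1,2,6}→1  {1,2,5,6}→4  {2,4,5,6}→6  {3,4,5,6}→4
  5 left: {0,1,2,5,6}→5  {1,2,4,5,6}→10  {2,3,4,5,6}→10
  placing 0:h first → 20 extensions
  placing 3:i first → 15 extensions
total linear extensions = 35

35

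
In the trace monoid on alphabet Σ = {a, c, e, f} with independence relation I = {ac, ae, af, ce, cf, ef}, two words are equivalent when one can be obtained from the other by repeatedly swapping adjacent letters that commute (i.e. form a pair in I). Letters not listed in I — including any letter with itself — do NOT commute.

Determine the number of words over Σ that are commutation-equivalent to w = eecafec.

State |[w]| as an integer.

420

drop 0:e onto floor
drop 1:e onto {0:e}
drop 2:c onto floor
drop 3:a onto floor
drop 4:f onto floor
drop 5:e onto {1:e}
drop 6:c onto {2:c}
ground layer = {0:e, 2:c, 3:a, 4:f}
drop-orders for the pieces not yet dropped (sum over which currently-grounded one goes next):
  1 to go: {3} 1  {4} 1  {5} 1  {6} 1
  2 to go: {1,5} 1  {2,6} 1  {3,4} 2  {3,5} 2  {3,6} 2  {4,5} 2  {4,6} 2  {5,6} 2
  3 to go: {0,1,5} 1  {1,3,5} 3  {1,4,5} 3  {1,5,6} 3  {2,3,6} 3  {2,4,6} 3  {2,5,6} 3  {3,4,5} 6  {3,4,6} 6  {3,5,6} 6  {4,5,6} 6
  4 to go: {0,1,3,5} 4  {0,1,4,5} 4  {0,1,5,6} 4  {1,2,5,6} 6  {1,3,4,5} 12  {1,3,5,6} 12  {1,4,5,6} 12  {2,3,4,6} 12  {2,3,5,6} 12  {2,4,5,6} 12  {3,4,5,6} 24
  5 to go: {0,1,2,5,6} 10  {0,1,3,4,5} 20  {0,1,3,5,6} 20  {0,1,4,5,6} 20  {1,2,3,5,6} 30  {1,2,4,5,6} 30  {1,3,4,5,6} 60  {2,3,4,5,6} 60
  if 0:e drops first: 180 orders
  if 2:c drops first: 120 orders
  if 3:a drops first: 60 orders
  if 4:f drops first: 60 orders
heap linearizations: 420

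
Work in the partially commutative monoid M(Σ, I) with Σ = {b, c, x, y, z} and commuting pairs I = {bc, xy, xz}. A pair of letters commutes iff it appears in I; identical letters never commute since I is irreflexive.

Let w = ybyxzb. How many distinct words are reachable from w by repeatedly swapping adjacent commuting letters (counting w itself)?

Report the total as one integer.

piece 0:y — minimal
piece 1:b rests on {0:y}
piece 2:y rests on {1:b}
piece 3:x rests on {1:b}
piece 4:z rests on {2:y}
piece 5:b rests on {3:x, 4:z}
minimal pieces: {0:y}
ways to finish when only these pieces remain (= sum over removing one remaining piece with nothing left below it):
  1 left: {5}→1
  2 left: {3,5}→1  {4,5}→1
  3 left: {2,4,5}→1  {3,4,5}→2
  4 left: {2,3,4,5}→3
  placing 0:y first → 3 extensions

3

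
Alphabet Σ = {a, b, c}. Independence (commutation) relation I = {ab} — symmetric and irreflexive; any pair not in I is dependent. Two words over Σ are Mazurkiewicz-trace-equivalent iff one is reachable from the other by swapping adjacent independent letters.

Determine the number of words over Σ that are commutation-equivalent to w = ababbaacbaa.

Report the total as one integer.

0(a) covers ∅
1(b) covers ∅
2(a) covers 0:a
3(b) covers 1:b
4(b) covers 3:b
5(a) covers 2:a
6(a) covers 5:a
7(c) covers 4:b, 6:a
8(b) covers 7:c
9(a) covers 7:c
10(a) covers 9:a
floor of heap: 0:a, 1:b
completions by unplaced set U, small U first (add the entries for U minus each lowest piece of U):
  |U|=1: {8}:1  {10}:1
  |U|=2: {8,10}:2  {9,10}:1
  |U|=3: {8,9,10}:3
  |U|=4: {7,8,9,10}:3
  |U|=5: {4,7,8,9,10}:3  {6,7,8,9,10}:3
  |U|=6: {3,4,7,8,9,10}:3  {4,6,7,8,9,10}:6  {5,6,7,8,9,10}:3
  |U|=7: {1,3,4,7,8,9,10}:3  {2,5,6,7,8,9,10}:3  {3,4,6,7,8,9,10}:9  {4,5,6,7,8,9,10}:9
  |U|=8: {0,2,5,6,7,8,9,10}:3  {1,3,4,6,7,8,9,10}:12  {2,4,5,6,7,8,9,10}:12  {3,4,5,6,7,8,9,10}:18
  |U|=9: {0,2,4,5,6,7,8,9,10}:15  {1,3,4,5,6,7,8,9,10}:30  {2,3,4,5,6,7,8,9,10}:30
  start at 0(a): 60
  start at 1(b): 45
sum over floor = 105

105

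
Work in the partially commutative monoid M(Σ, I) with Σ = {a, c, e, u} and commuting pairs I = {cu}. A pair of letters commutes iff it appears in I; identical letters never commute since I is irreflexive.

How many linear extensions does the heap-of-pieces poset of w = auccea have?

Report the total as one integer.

3

0(a) covers ∅
1(u) covers 0:a
2(c) covers 0:a
3(c) covers 2:c
4(e) covers 1:u, 3:c
5(a) covers 4:e
floor of heap: 0:a
completions by unplaced set U, small U first (add the entries for U minus each lowest piece of U):
  |U|=1: {5}:1
  |U|=2: {4,5}:1
  |U|=3: {1,4,5}:1  {3,4,5}:1
  |U|=4: {1,3,4,5}:2  {2,3,4,5}:1
  start at 0(a): 3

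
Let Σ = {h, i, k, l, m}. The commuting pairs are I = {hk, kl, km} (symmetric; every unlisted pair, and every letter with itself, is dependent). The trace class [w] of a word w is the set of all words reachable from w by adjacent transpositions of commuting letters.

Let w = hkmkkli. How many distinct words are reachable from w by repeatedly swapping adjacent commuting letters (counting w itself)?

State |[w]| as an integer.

piece 0:h — minimal
piece 1:k — minimal
piece 2:m rests on {0:h}
piece 3:k rests on {1:k}
piece 4:k rests on {3:k}
piece 5:l rests on {2:m}
piece 6:i rests on {4:k, 5:l}
minimal pieces: {0:h, 1:k}
ways to finish when only these pieces remain (= sum over removing one remaining piece with nothing left below it):
  1 left: {6}→1
  2 left: {4,6}→1  {5,6}→1
  3 left: {2,5,6}→1  {3,4,6}→1  {4,5,6}→2
  4 left: {0,2,5,6}→1  {1,3,4,6}→1  {2,4,5,6}→3  {3,4,5,6}→3
  5 left: {0,2,4,5,6}→4  {1,3,4,5,6}→4  {2,3,4,5,6}→6
  placing 0:h first → 10 extensions
  placing 1:k first → 10 extensions
total linear extensions = 20

20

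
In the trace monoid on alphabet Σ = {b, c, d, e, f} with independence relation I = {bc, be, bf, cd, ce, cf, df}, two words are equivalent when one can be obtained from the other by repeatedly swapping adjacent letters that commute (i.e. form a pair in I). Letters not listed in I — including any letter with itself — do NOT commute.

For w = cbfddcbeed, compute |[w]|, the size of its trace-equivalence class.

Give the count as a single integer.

585

drop 0:c onto floor
drop 1:b onto floor
drop 2:f onto floor
drop 3:d onto {1:b}
drop 4:d onto {3:d}
drop 5:c onto {0:c}
drop 6:b onto {4:d}
drop 7:e onto {2:f, 4:d}
drop 8:e onto {7:e}
drop 9:d onto {6:b, 8:e}
ground layer = {0:c, 1:b, 2:f}
drop-orders for the pieces not yet dropped (sum over which currently-grounded one goes next):
  1 to go: {5} 1  {9} 1
  2 to go: {0,5} 1  {5,9} 2  {6,9} 1  {8,9} 1
  3 to go: {0,5,9} 3  {5,6,9} 3  {5,8,9} 3  {6,8,9} 2  {7,8,9} 1
  4 to go: {0,5,6,9} 6  {0,5,8,9} 6  {2,7,8,9} 1  {5,6,8,9} 8  {5,7,8,9} 4  {6,7,8,9} 3
  5 to go: {0,5,6,8,9} 20  {0,5,7,8,9} 10  {2,5,7,8,9} 5  {2,6,7,8,9} 4  {4,6,7,8,9} 3  {5,6,7,8,9} 15
  6 to go: {0,2,5,7,8,9} 15  {0,5,6,7,8,9} 45  {2,4,6,7,8,9} 7  {2,5,6,7,8,9} 24  {3,4,6,7,8,9} 3  {4,5,6,7,8,9} 18
  7 to go: {0,2,5,6,7,8,9} 84  {0,4,5,6,7,8,9} 63  {1,3,4,6,7,8,9} 3  {2,3,4,6,7,8,9} 10  {2,4,5,6,7,8,9} 49  {3,4,5,6,7,8,9} 21
  8 to go: {0,2,4,5,6,7,8,9} 196  {0,3,4,5,6,7,8,9} 84  {1,2,3,4,6,7,8,9} 13  {1,3,4,5,6,7,8,9} 24  {2,3,4,5,6,7,8,9} 80
  if 0:c drops first: 117 orders
  if 1:b drops first: 360 orders
  if 2:f drops first: 108 orders
heap linearizations: 585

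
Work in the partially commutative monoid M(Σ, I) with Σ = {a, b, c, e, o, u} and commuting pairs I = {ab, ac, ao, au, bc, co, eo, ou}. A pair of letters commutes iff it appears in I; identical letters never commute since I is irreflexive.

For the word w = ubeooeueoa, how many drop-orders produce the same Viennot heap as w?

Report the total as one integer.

56

0(u) covers ∅
1(b) covers 0:u
2(e) covers 1:b
3(o) covers 1:b
4(o) covers 3:o
5(e) covers 2:e
6(u) covers 5:e
7(e) covers 6:u
8(o) covers 4:o
9(a) covers 7:e
floor of heap: 0:u
completions by unplaced set U, small U first (add the entries for U minus each lowest piece of U):
  |U|=1: {8}:1  {9}:1
  |U|=2: {4,8}:1  {7,9}:1  {8,9}:2
  |U|=3: {3,4,8}:1  {4,8,9}:3  {6,7,9}:1  {7,8,9}:3
  |U|=4: {3,4,8,9}:4  {4,7,8,9}:6  {5,6,7,9}:1  {6,7,8,9}:4
  |U|=5: {2,5,6,7,9}:1  {3,4,7,8,9}:10  {4,6,7,8,9}:10  {5,6,7,8,9}:5
  |U|=6: {2,5,6,7,8,9}:6  {3,4,6,7,8,9}:20  {4,5,6,7,8,9}:15
  |U|=7: {2,4,5,6,7,8,9}:21  {3,4,5,6,7,8,9}:35
  |U|=8: {2,3,4,5,6,7,8,9}:56
  start at 0(u): 56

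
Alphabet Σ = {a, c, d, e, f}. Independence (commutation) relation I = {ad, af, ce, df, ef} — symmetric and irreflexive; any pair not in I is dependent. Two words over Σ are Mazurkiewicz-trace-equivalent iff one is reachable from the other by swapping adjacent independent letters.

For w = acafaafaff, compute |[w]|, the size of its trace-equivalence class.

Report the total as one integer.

0(a) covers ∅
1(c) covers 0:a
2(a) covers 1:c
3(f) covers 1:c
4(a) covers 2:a
5(a) covers 4:a
6(f) covers 3:f
7(a) covers 5:a
8(f) covers 6:f
9(f) covers 8:f
floor of heap: 0:a
completions by unplaced set U, small U first (add the entries for U minus each lowest piece of U):
  |U|=1: {7}:1  {9}:1
  |U|=2: {5,7}:1  {7,9}:2  {8,9}:1
  |U|=3: {4,5,7}:1  {5,7,9}:3  {6,8,9}:1  {7,8,9}:3
  |U|=4: {2,4,5,7}:1  {3,6,8,9}:1  {4,5,7,9}:4  {5,7,8,9}:6  {6,7,8,9}:4
  |U|=5: {2,4,5,7,9}:5  {3,6,7,8,9}:5  {4,5,7,8,9}:10  {5,6,7,8,9}:10
  |U|=6: {2,4,5,7,8,9}:15  {3,5,6,7,8,9}:15  {4,5,6,7,8,9}:20
  |U|=7: {2,4,5,6,7,8,9}:35  {3,4,5,6,7,8,9}:35
  |U|=8: {2,3,4,5,6,7,8,9}:70
  start at 0(a): 70

70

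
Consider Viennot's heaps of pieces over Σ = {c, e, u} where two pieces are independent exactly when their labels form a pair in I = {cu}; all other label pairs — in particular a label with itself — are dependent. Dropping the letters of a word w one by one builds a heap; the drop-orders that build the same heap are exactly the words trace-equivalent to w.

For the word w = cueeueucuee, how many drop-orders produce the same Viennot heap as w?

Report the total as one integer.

piece 0:c — minimal
piece 1:u — minimal
piece 2:e rests on {0:c, 1:u}
piece 3:e rests on {2:e}
piece 4:u rests on {3:e}
piece 5:e rests on {4:u}
piece 6:u rests on {5:e}
piece 7:c rests on {5:e}
piece 8:u rests on {6:u}
piece 9:e rests on {7:c, 8:u}
piece 10:e rests on {9:e}
minimal pieces: {0:c, 1:u}
ways to finish when only these pieces remain (= sum over removing one remaining piece with nothing left below it):
  1 left: {10}→1
  2 left: {9,10}→1
  3 left: {7,9,10}→1  {8,9,10}→1
  4 left: {6,8,9,10}→1  {7,8,9,10}→2
  5 left: {6,7,8,9,10}→3
  6 left: {5,6,7,8,9,10}→3
  7 left: {4,5,6,7,8,9,10}→3
  8 left: {3,4,5,6,7,8,9,10}→3
  9 left: {2,3,4,5,6,7,8,9,10}→3
  placing 0:c first → 3 extensions
  placing 1:u first → 3 extensions
total linear extensions = 6

6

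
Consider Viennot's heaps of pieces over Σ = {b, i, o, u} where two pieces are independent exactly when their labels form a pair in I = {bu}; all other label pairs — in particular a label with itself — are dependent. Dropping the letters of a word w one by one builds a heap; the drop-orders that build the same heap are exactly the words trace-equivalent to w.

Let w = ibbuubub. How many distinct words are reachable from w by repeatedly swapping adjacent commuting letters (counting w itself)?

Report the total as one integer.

#0=i has no predecessor
#1=b depends on [0:i]
#2=b depends on [1:b]
#3=u depends on [0:i]
#4=u depends on [3:u]
#5=b depends on [2:b]
#6=u depends on [4:u]
#7=b depends on [5:b]
sources: [0:i]
N(rest) = Σ N(rest − s) over sources s of rest; N(one piece) = 1:
  size 1 → [6]=1  [7]=1
  size 2 → [4,6]=1  [5,7]=1  [6,7]=2
  size 3 → [2,5,7]=1  [3,4,6]=1  [4,6,7]=3  [5,6,7]=3
  size 4 → [1,2,5,7]=1  [2,5,6,7]=4  [3,4,6,7]=4  [4,5,6,7]=6
  size 5 → [1,2,5,6,7]=5  [2,4,5,6,7]=10  [3,4,5,6,7]=10
  size 6 → [1,2,4,5,6,7]=15  [2,3,4,5,6,7]=20
  first=0(i) contributes 35

35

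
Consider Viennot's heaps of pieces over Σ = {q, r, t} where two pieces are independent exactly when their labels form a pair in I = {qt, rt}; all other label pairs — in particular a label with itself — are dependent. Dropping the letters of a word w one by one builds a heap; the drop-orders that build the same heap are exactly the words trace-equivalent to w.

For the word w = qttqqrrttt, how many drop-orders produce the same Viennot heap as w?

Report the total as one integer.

252

#0=q has no predecessor
#1=t has no predecessor
#2=t depends on [1:t]
#3=q depends on [0:q]
#4=q depends on [3:q]
#5=r depends on [4:q]
#6=r depends on [5:r]
#7=t depends on [2:t]
#8=t depends on [7:t]
#9=t depends on [8:t]
sources: [0:q, 1:t]
N(rest) = Σ N(rest − s) over sources s of rest; N(one piece) = 1:
  size 1 → [6]=1  [9]=1
  size 2 → [5,6]=1  [6,9]=2  [8,9]=1
  size 3 → [4,5,6]=1  [5,6,9]=3  [6,8,9]=3  [7,8,9]=1
  size 4 → [2,7,8,9]=1  [3,4,5,6]=1  [4,5,6,9]=4  [5,6,8,9]=6  [6,7,8,9]=4
  size 5 → [0,3,4,5,6]=1  [1,2,7,8,9]=1  [2,6,7,8,9]=5  [3,4,5,6,9]=5  [4,5,6,8,9]=10  [5,6,7,8,9]=10
  size 6 → [0,3,4,5,6,9]=6  [1,2,6,7,8,9]=6  [2,5,6,7,8,9]=15  [3,4,5,6,8,9]=15  [4,5,6,7,8,9]=20
  size 7 → [0,3,4,5,6,8,9]=21  [1,2,5,6,7,8,9]=21  [2,4,5,6,7,8,9]=35  [3,4,5,6,7,8,9]=35
  size 8 → [0,3,4,5,6,7,8,9]=56  [1,2,4,5,6,7,8,9]=56  [2,3,4,5,6,7,8,9]=70
  first=0(q) contributes 126
  first=1(t) contributes 126
|[w]| = 252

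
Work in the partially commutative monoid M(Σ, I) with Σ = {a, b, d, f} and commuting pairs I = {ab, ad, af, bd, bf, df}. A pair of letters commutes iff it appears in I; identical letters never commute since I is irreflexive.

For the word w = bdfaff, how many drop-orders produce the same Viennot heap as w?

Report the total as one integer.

piece 0:b — minimal
piece 1:d — minimal
piece 2:f — minimal
piece 3:a — minimal
piece 4:f rests on {2:f}
piece 5:f rests on {4:f}
minimal pieces: {0:b, 1:d, 2:f, 3:a}
ways to finish when only these pieces remain (= sum over removing one remaining piece with nothing left below it):
  1 left: {0}→1  {1}→1  {3}→1  {5}→1
  2 left: {0,1}→2  {0,3}→2  {0,5}→2  {1,3}→2  {1,5}→2  {3,5}→2  {4,5}→1
  3 left: {0,1,3}→6  {0,1,5}→6  {0,3,5}→6  {0,4,5}→3  {1,3,5}→6  {1,4,5}→3  {2,4,5}→1  {3,4,5}→3
  4 left: {0,1,3,5}→24  {0,1,4,5}→12  {0,2,4,5}→4  {0,3,4,5}→12  {1,2,4,5}→4  {1,3,4,5}→12  {2,3,4,5}→4
  placing 0:b first → 20 extensions
  placing 1:d first → 20 extensions
  placing 2:f first → 60 extensions
  placing 3:a first → 20 extensions
total linear extensions = 120

120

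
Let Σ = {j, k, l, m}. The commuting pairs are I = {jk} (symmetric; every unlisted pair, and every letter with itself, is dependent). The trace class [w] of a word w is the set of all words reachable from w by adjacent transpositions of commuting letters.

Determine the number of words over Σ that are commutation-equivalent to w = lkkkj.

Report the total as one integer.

4

0(l) covers ∅
1(k) covers 0:l
2(k) covers 1:k
3(k) covers 2:k
4(j) covers 0:l
floor of heap: 0:l
completions by unplaced set U, small U first (add the entries for U minus each lowest piece of U):
  |U|=1: {3}:1  {4}:1
  |U|=2: {2,3}:1  {3,4}:2
  |U|=3: {1,2,3}:1  {2,3,4}:3
  start at 0(l): 4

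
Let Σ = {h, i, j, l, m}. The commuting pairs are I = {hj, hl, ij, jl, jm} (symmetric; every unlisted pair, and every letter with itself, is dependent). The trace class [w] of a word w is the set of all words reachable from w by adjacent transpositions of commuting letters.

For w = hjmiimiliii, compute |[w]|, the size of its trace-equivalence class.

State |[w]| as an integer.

0(h) covers ∅
1(j) covers ∅
2(m) covers 0:h
3(i) covers 2:m
4(i) covers 3:i
5(m) covers 4:i
6(i) covers 5:m
7(l) covers 6:i
8(i) covers 7:l
9(i) covers 8:i
10(i) covers 9:i
floor of heap: 0:h, 1:j
completions by unplaced set U, small U first (add the entries for U minus each lowest piece of U):
  |U|=1: {1}:1  {10}:1
  |U|=2: {1,10}:2  {9,10}:1
  |U|=3: {1,9,10}:3  {8,9,10}:1
  |U|=4: {1,8,9,10}:4  {7,8,9,10}:1
  |U|=5: {1,7,8,9,10}:5  {6,7,8,9,10}:1
  |U|=6: {1,6,7,8,9,10}:6  {5,6,7,8,9,10}:1
  |U|=7: {1,5,6,7,8,9,10}:7  {4,5,6,7,8,9,10}:1
  |U|=8: {1,4,5,6,7,8,9,10}:8  {3,4,5,6,7,8,9,10}:1
  |U|=9: {1,3,4,5,6,7,8,9,10}:9  {2,3,4,5,6,7,8,9,10}:1
  start at 0(h): 10
  start at 1(j): 1
sum over floor = 11

11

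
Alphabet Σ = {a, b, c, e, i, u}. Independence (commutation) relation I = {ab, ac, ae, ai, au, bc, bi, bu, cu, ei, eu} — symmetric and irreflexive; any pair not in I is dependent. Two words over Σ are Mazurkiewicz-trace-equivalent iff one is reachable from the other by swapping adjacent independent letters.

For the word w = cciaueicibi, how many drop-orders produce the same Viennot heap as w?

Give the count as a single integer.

drop 0:c onto floor
drop 1:c onto {0:c}
drop 2:i onto {1:c}
drop 3:a onto floor
drop 4:u onto {2:i}
drop 5:e onto {1:c}
drop 6:i onto {4:u}
drop 7:c onto {5:e, 6:i}
drop 8:i onto {7:c}
drop 9:b onto {5:e}
drop 10:i onto {8:i}
ground layer = {0:c, 3:a}
drop-orders for the pieces not yet dropped (sum over which currently-grounded one goes next):
  1 to go: {3} 1  {9} 1  {10} 1
  2 to go: {3,9} 2  {3,10} 2  {8,10} 1  {9,10} 2
  3 to go: {3,8,10} 3  {3,9,10} 6  {7,8,10} 1  {8,9,10} 3
  4 to go: {3,7,8,10} 4  {3,8,9,10} 12  {6,7,8,10} 1  {7,8,9,10} 4
  5 to go: {3,6,7,8,10} 5  {3,7,8,9,10} 20  {4,6,7,8,10} 1  {5,7,8,9,10} 4  {6,7,8,9,10} 5
  6 to go: {2,4,6,7,8,10} 1  {3,4,6,7,8,10} 6  {3,5,7,8,9,10} 24  {3,6,7,8,9,10} 30  {4,6,7,8,9,10} 6  {5,6,7,8,9,10} 9
  7 to go: {2,3,4,6,7,8,10} 7  {2,4,6,7,8,9,10} 7  {3,4,6,7,8,9,10} 42  {3,5,6,7,8,9,10} 63  {4,5,6,7,8,9,10} 15
  8 to go: {2,3,4,6,7,8,9,10} 56  {2,4,5,6,7,8,9,10} 22  {3,4,5,6,7,8,9,10} 120
  9 to go: {1,2,4,5,6,7,8,9,10} 22  {2,3,4,5,6,7,8,9,10} 198
  if 0:c drops first: 220 orders
  if 3:a drops first: 22 orders
heap linearizations: 242

242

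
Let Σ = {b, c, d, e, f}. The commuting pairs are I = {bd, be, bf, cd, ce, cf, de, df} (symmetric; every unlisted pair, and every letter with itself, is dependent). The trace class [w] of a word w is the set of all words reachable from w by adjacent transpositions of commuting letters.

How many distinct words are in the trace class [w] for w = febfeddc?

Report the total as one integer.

0(f) covers ∅
1(e) covers 0:f
2(b) covers ∅
3(f) covers 1:e
4(e) covers 3:f
5(d) covers ∅
6(d) covers 5:d
7(c) covers 2:b
floor of heap: 0:f, 2:b, 5:d
completions by unplaced set U, small U first (add the entries for U minus each lowest piece of U):
  |U|=1: {4}:1  {6}:1  {7}:1
  |U|=2: {2,7}:1  {3,4}:1  {4,6}:2  {4,7}:2  {5,6}:1  {6,7}:2
  |U|=3: {1,3,4}:1  {2,4,7}:3  {2,6,7}:3  {3,4,6}:3  {3,4,7}:3  {4,5,6}:3  {4,6,7}:6  {5,6,7}:3
  |U|=4: {0,1,3,4}:1  {1,3,4,6}:4  {1,3,4,7}:4  {2,3,4,7}:6  {2,4,6,7}:12  {2,5,6,7}:6  {3,4,5,6}:6  {3,4,6,7}:12  {4,5,6,7}:12
  |U|=5: {0,1,3,4,6}:5  {0,1,3,4,7}:5  {1,2,3,4,7}:10  {1,3,4,5,6}:10  {1,3,4,6,7}:20  {2,3,4,6,7}:30  {2,4,5,6,7}:30  {3,4,5,6,7}:30
  |U|=6: {0,1,2,3,4,7}:15  {0,1,3,4,5,6}:15  {0,1,3,4,6,7}:30  {1,2,3,4,6,7}:60  {1,3,4,5,6,7}:60  {2,3,4,5,6,7}:90
  start at 0(f): 210
  start at 2(b): 105
  start at 5(d): 105
sum over floor = 420

420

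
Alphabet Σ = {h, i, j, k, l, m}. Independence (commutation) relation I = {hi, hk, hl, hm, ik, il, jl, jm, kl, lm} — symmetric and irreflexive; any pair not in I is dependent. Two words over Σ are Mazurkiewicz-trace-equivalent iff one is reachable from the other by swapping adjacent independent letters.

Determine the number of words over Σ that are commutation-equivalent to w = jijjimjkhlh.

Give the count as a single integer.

0(j) covers ∅
1(i) covers 0:j
2(j) covers 1:i
3(j) covers 2:j
4(i) covers 3:j
5(m) covers 4:i
6(j) covers 4:i
7(k) covers 5:m, 6:j
8(h) covers 6:j
9(l) covers ∅
10(h) covers 8:h
floor of heap: 0:j, 9:l
completions by unplaced set U, small U first (add the entries for U minus each lowest piece of U):
  |U|=1: {7}:1  {9}:1  {10}:1
  |U|=2: {5,7}:1  {7,9}:2  {7,10}:2  {8,10}:1  {9,10}:2
  |U|=3: {5,7,9}:3  {5,7,10}:3  {7,8,10}:3  {7,9,10}:6  {8,9,10}:3
  |U|=4: {5,7,8,10}:6  {5,7,9,10}:12  {6,7,8,10}:3  {7,8,9,10}:12
  |U|=5: {5,6,7,8,10}:9  {5,7,8,9,10}:30  {6,7,8,9,10}:15
  |U|=6: {4,5,6,7,8,10}:9  {5,6,7,8,9,10}:54
  |U|=7: {3,4,5,6,7,8,10}:9  {4,5,6,7,8,9,10}:63
  |U|=8: {2,3,4,5,6,7,8,10}:9  {3,4,5,6,7,8,9,10}:72
  |U|=9: {1,2,3,4,5,6,7,8,10}:9  {2,3,4,5,6,7,8,9,10}:81
  start at 0(j): 90
  start at 9(l): 9
sum over floor = 99

99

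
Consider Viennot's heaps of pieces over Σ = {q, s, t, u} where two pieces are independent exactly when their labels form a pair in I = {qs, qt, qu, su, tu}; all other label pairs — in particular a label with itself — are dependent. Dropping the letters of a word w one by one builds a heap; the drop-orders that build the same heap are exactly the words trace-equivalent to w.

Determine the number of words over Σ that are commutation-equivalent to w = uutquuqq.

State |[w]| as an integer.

drop 0:u onto floor
drop 1:u onto {0:u}
drop 2:t onto floor
drop 3:q onto floor
drop 4:u onto {1:u}
drop 5:u onto {4:u}
drop 6:q onto {3:q}
drop 7:q onto {6:q}
ground layer = {0:u, 2:t, 3:q}
drop-orders for the pieces not yet dropped (sum over which currently-grounded one goes next):
  1 to go: {2} 1  {5} 1  {7} 1
  2 to go: {2,5} 2  {2,7} 2  {4,5} 1  {5,7} 2  {6,7} 1
  3 to go: {1,4,5} 1  {2,4,5} 3  {2,5,7} 6  {2,6,7} 3  {3,6,7} 1  {4,5,7} 3  {5,6,7} 3
  4 to go: {0,1,4,5} 1  {1,2,4,5} 4  {1,4,5,7} 4  {2,3,6,7} 4  {2,4,5,7} 12  {2,5,6,7} 12  {3,5,6,7} 4  {4,5,6,7} 6
  5 to go: {0,1,2,4,5} 5  {0,1,4,5,7} 5  {1,2,4,5,7} 20  {1,4,5,6,7} 10  {2,3,5,6,7} 20  {2,4,5,6,7} 30  {3,4,5,6,7} 10
  6 to go: {0,1,2,4,5,7} 30  {0,1,4,5,6,7} 15  {1,2,4,5,6,7} 60  {1,3,4,5,6,7} 20  {2,3,4,5,6,7} 60
  if 0:u drops first: 140 orders
  if 2:t drops first: 35 orders
  if 3:q drops first: 105 orders
heap linearizations: 280

280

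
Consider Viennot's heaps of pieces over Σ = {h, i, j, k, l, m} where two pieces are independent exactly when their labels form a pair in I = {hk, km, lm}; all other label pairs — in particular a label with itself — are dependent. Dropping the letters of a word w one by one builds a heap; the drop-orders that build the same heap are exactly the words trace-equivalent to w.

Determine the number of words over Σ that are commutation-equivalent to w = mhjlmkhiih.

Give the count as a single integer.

drop 0:m onto floor
drop 1:h onto {0:m}
drop 2:j onto {1:h}
drop 3:l onto {2:j}
drop 4:m onto {2:j}
drop 5:k onto {3:l}
drop 6:h onto {3:l, 4:m}
drop 7:i onto {5:k, 6:h}
drop 8:i onto {7:i}
drop 9:h onto {8:i}
ground layer = {0:m}
drop-orders for the pieces not yet dropped (sum over which currently-grounded one goes next):
  1 to go: {9} 1
  2 to go: {8,9} 1
  3 to go: {7,8,9} 1
  4 to go: {5,7,8,9} 1  {6,7,8,9} 1
  5 to go: {4,6,7,8,9} 1  {5,6,7,8,9} 2
  6 to go: {3,5,6,7,8,9} 2  {4,5,6,7,8,9} 3
  7 to go: {3,4,5,6,7,8,9} 5
  8 to go: {2,3,4,5,6,7,8,9} 5
  if 0:m drops first: 5 orders

5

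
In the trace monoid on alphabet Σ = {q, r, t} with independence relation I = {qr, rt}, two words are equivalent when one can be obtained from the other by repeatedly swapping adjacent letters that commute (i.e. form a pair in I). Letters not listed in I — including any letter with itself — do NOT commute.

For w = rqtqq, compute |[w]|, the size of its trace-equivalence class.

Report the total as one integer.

drop 0:r onto floor
drop 1:q onto floor
drop 2:t onto {1:q}
drop 3:q onto {2:t}
drop 4:q onto {3:q}
ground layer = {0:r, 1:q}
drop-orders for the pieces not yet dropped (sum over which currently-grounded one goes next):
  1 to go: {0} 1  {4} 1
  2 to go: {0,4} 2  {3,4} 1
  3 to go: {0,3,4} 3  {2,3,4} 1
  if 0:r drops first: 1 orders
  if 1:q drops first: 4 orders
heap linearizations: 5

5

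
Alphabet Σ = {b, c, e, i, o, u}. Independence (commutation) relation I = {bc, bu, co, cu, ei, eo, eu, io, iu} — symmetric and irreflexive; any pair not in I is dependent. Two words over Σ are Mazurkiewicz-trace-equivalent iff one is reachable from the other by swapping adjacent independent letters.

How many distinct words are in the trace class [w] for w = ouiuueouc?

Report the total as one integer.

168

piece 0:o — minimal
piece 1:u rests on {0:o}
piece 2:i — minimal
piece 3:u rests on {1:u}
piece 4:u rests on {3:u}
piece 5:e — minimal
piece 6:o rests on {4:u}
piece 7:u rests on {6:o}
piece 8:c rests on {2:i, 5:e}
minimal pieces: {0:o, 2:i, 5:e}
ways to finish when only these pieces remain (= sum over removing one remaining piece with nothing left below it):
  1 left: {7}→1  {8}→1
  2 left: {2,8}→1  {5,8}→1  {6,7}→1  {7,8}→2
  3 left: {2,5,8}→2  {2,7,8}→3  {4,6,7}→1  {5,7,8}→3  {6,7,8}→3
  4 left: {2,5,7,8}→8  {2,6,7,8}→6  {3,4,6,7}→1  {4,6,7,8}→4  {5,6,7,8}→6
  5 left: {1,3,4,6,7}→1  {2,4,6,7,8}→10  {2,5,6,7,8}→20  {3,4,6,7,8}→5  {4,5,6,7,8}→10
  6 left: {0,1,3,4,6,7}→1  {1,3,4,6,7,8}→6  {2,3,4,6,7,8}→15  {2,4,5,6,7,8}→40  {3,4,5,6,7,8}→15
  7 left: {0,1,3,4,6,7,8}→7  {1,2,3,4,6,7,8}→21  {1,3,4,5,6,7,8}→21  {2,3,4,5,6,7,8}→70
  placing 0:o first → 112 extensions
  placing 2:i first → 28 extensions
  placing 5:e first → 28 extensions
total linear extensions = 168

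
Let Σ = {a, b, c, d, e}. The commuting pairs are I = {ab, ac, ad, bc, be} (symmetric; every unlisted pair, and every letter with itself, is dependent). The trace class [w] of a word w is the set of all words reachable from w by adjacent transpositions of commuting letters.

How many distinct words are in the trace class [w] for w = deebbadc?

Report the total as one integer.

22

drop 0:d onto floor
drop 1:e onto {0:d}
drop 2:e onto {1:e}
drop 3:b onto {0:d}
drop 4:b onto {3:b}
drop 5:a onto {2:e}
drop 6:d onto {2:e, 4:b}
drop 7:c onto {6:d}
ground layer = {0:d}
drop-orders for the pieces not yet dropped (sum over which currently-grounded one goes next):
  1 to go: {5} 1  {7} 1
  2 to go: {5,7} 2  {6,7} 1
  3 to go: {4,6,7} 1  {5,6,7} 3
  4 to go: {2,5,6,7} 3  {3,4,6,7} 1  {4,5,6,7} 4
  5 to go: {1,2,5,6,7} 3  {2,4,5,6,7} 7  {3,4,5,6,7} 5
  6 to go: {1,2,4,5,6,7} 10  {2,3,4,5,6,7} 12
  if 0:d drops first: 22 orders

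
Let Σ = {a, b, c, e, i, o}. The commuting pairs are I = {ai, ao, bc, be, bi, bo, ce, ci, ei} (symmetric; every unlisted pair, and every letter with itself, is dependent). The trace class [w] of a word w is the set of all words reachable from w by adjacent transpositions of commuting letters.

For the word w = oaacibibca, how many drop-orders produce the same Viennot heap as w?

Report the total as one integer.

565

piece 0:o — minimal
piece 1:a — minimal
piece 2:a rests on {1:a}
piece 3:c rests on {0:o, 2:a}
piece 4:i rests on {0:o}
piece 5:b rests on {2:a}
piece 6:i rests on {4:i}
piece 7:b rests on {5:b}
piece 8:c rests on {3:c}
piece 9:a rests on {7:b, 8:c}
minimal pieces: {0:o, 1:a}
ways to finish when only these pieces remain (= sum over removing one remaining piece with nothing left below it):
  1 left: {6}→1  {9}→1
  2 left: {4,6}→1  {6,9}→2  {7,9}→1  {8,9}→1
  3 left: {3,8,9}→1  {4,6,9}→3  {5,7,9}→1  {6,7,9}→3  {6,8,9}→3  {7,8,9}→2
  4 left: {3,6,8,9}→4  {3,7,8,9}→3  {4,6,7,9}→6  {4,6,8,9}→6  {5,6,7,9}→4  {5,7,8,9}→3  {6,7,8,9}→8
  5 left: {3,4,6,8,9}→10  {3,5,7,8,9}→6  {3,6,7,8,9}→15  {4,5,6,7,9}→10  {4,6,7,8,9}→20  {5,6,7,8,9}→15
  6 left: {0,3,4,6,8,9}→10  {2,3,5,7,8,9}→6  {3,4,6,7,8,9}→45  {3,5,6,7,8,9}→36  {4,5,6,7,8,9}→45
  7 left: {0,3,4,6,7,8,9}→55  {1,2,3,5,7,8,9}→6  {2,3,5,6,7,8,9}→42  {3,4,5,6,7,8,9}→126
  8 left: {0,3,4,5,6,7,8,9}→181  {1,2,3,5,6,7,8,9}→48  {2,3,4,5,6,7,8,9}→168
  placing 0:o first → 216 extensions
  placing 1:a first → 349 extensions
total linear extensions = 565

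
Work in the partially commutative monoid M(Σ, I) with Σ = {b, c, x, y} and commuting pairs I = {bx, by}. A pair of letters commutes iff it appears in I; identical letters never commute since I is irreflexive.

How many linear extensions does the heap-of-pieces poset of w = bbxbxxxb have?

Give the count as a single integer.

70

piece 0:b — minimal
piece 1:b rests on {0:b}
piece 2:x — minimal
piece 3:b rests on {1:b}
piece 4:x rests on {2:x}
piece 5:x rests on {4:x}
piece 6:x rests on {5:x}
piece 7:b rests on {3:b}
minimal pieces: {0:b, 2:x}
ways to finish when only these pieces remain (= sum over removing one remaining piece with nothing left below it):
  1 left: {6}→1  {7}→1
  2 left: {3,7}→1  {5,6}→1  {6,7}→2
  3 left: {1,3,7}→1  {3,6,7}→3  {4,5,6}→1  {5,6,7}→3
  4 left: {0,1,3,7}→1  {1,3,6,7}→4  {2,4,5,6}→1  {3,5,6,7}→6  {4,5,6,7}→4
  5 left: {0,1,3,6,7}→5  {1,3,5,6,7}→10  {2,4,5,6,7}→5  {3,4,5,6,7}→10
  6 left: {0,1,3,5,6,7}→15  {1,3,4,5,6,7}→20  {2,3,4,5,6,7}→15
  placing 0:b first → 35 extensions
  placing 2:x first → 35 extensions
total linear extensions = 70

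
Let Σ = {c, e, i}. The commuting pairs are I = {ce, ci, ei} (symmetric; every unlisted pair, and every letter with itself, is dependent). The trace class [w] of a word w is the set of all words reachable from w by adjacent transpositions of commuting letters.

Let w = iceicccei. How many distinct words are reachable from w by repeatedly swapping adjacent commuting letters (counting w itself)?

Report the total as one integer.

1260

#0=i has no predecessor
#1=c has no predecessor
#2=e has no predecessor
#3=i depends on [0:i]
#4=c depends on [1:c]
#5=c depends on [4:c]
#6=c depends on [5:c]
#7=e depends on [2:e]
#8=i depends on [3:i]
sources: [0:i, 1:c, 2:e]
N(rest) = Σ N(rest − s) over sources s of rest; N(one piece) = 1:
  size 1 → [6]=1  [7]=1  [8]=1
  size 2 → [2,7]=1  [3,8]=1  [5,6]=1  [6,7]=2  [6,8]=2  [7,8]=2
  size 3 → [0,3,8]=1  [2,6,7]=3  [2,7,8]=3  [3,6,8]=3  [3,7,8]=3  [4,5,6]=1  [5,6,7]=3  [5,6,8]=3  [6,7,8]=6
  size 4 → [0,3,6,8]=4  [0,3,7,8]=4  [1,4,5,6]=1  [2,3,7,8]=6  [2,5,6,7]=6  [2,6,7,8]=12  [3,5,6,8]=6  [3,6,7,8]=12  [4,5,6,7]=4  [4,5,6,8]=4  [5,6,7,8]=12
  size 5 → [0,2,3,7,8]=10  [0,3,5,6,8]=10  [0,3,6,7,8]=20  [1,4,5,6,7]=5  [1,4,5,6,8]=5  [2,3,6,7,8]=30  [2,4,5,6,7]=10  [2,5,6,7,8]=30  [3,4,5,6,8]=10  [3,5,6,7,8]=30  [4,5,6,7,8]=20
  size 6 → [0,2,3,6,7,8]=60  [0,3,4,5,6,8]=20  [0,3,5,6,7,8]=60  [1,2,4,5,6,7]=15  [1,3,4,5,6,8]=15  [1,4,5,6,7,8]=30  [2,3,5,6,7,8]=90  [2,4,5,6,7,8]=60  [3,4,5,6,7,8]=60
  size 7 → [0,1,3,4,5,6,8]=35  [0,2,3,5,6,7,8]=210  [0,3,4,5,6,7,8]=140  [1,2,4,5,6,7,8]=105  [1,3,4,5,6,7,8]=105  [2,3,4,5,6,7,8]=210
  first=0(i) contributes 420
  first=1(c) contributes 560
  first=2(e) contributes 280
|[w]| = 1260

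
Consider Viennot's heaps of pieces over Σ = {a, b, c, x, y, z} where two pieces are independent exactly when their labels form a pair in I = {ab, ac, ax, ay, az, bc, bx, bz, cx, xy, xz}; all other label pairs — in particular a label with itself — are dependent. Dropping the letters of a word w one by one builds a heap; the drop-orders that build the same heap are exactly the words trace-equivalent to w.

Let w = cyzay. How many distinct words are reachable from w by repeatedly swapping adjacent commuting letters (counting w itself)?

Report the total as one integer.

0(c) covers ∅
1(y) covers 0:c
2(z) covers 1:y
3(a) covers ∅
4(y) covers 2:z
floor of heap: 0:c, 3:a
completions by unplaced set U, small U first (add the entries for U minus each lowest piece of U):
  |U|=1: {3}:1  {4}:1
  |U|=2: {2,4}:1  {3,4}:2
  |U|=3: {1,2,4}:1  {2,3,4}:3
  start at 0(c): 4
  start at 3(a): 1
sum over floor = 5

5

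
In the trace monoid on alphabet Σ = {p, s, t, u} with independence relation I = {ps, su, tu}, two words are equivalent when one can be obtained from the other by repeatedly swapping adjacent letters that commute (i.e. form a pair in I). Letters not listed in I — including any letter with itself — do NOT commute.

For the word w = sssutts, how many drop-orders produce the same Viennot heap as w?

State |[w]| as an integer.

#0=s has no predecessor
#1=s depends on [0:s]
#2=s depends on [1:s]
#3=u has no predecessor
#4=t depends on [2:s]
#5=t depends on [4:t]
#6=s depends on [5:t]
sources: [0:s, 3:u]
N(rest) = Σ N(rest − s) over sources s of rest; N(one piece) = 1:
  size 1 → [3]=1  [6]=1
  size 2 → [3,6]=2  [5,6]=1
  size 3 → [3,5,6]=3  [4,5,6]=1
  size 4 → [2,4,5,6]=1  [3,4,5,6]=4
  size 5 → [1,2,4,5,6]=1  [2,3,4,5,6]=5
  first=0(s) contributes 6
  first=3(u) contributes 1
|[w]| = 7

7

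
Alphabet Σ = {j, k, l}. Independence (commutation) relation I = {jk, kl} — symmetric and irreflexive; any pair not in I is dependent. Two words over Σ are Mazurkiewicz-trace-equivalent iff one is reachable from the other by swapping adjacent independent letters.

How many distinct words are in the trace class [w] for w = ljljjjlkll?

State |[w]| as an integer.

10

drop 0:l onto floor
drop 1:j onto {0:l}
drop 2:l onto {1:j}
drop 3:j onto {2:l}
drop 4:j onto {3:j}
drop 5:j onto {4:j}
drop 6:l onto {5:j}
drop 7:k onto floor
drop 8:l onto {6:l}
drop 9:l onto {8:l}
ground layer = {0:l, 7:k}
drop-orders for the pieces not yet dropped (sum over which currently-grounded one goes next):
  1 to go: {7} 1  {9} 1
  2 to go: {7,9} 2  {8,9} 1
  3 to go: {6,8,9} 1  {7,8,9} 3
  4 to go: {5,6,8,9} 1  {6,7,8,9} 4
  5 to go: {4,5,6,8,9} 1  {5,6,7,8,9} 5
  6 to go: {3,4,5,6,8,9} 1  {4,5,6,7,8,9} 6
  7 to go: {2,3,4,5,6,8,9} 1  {3,4,5,6,7,8,9} 7
  8 to go: {1,2,3,4,5,6,8,9} 1  {2,3,4,5,6,7,8,9} 8
  if 0:l drops first: 9 orders
  if 7:k drops first: 1 orders
heap linearizations: 10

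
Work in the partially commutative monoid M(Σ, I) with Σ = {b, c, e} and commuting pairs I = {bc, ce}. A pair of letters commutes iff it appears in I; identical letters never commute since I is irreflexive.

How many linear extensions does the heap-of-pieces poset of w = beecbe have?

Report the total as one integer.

6

#0=b has no predecessor
#1=e depends on [0:b]
#2=e depends on [1:e]
#3=c has no predecessor
#4=b depends on [2:e]
#5=e depends on [4:b]
sources: [0:b, 3:c]
N(rest) = Σ N(rest − s) over sources s of rest; N(one piece) = 1:
  size 1 → [3]=1  [5]=1
  size 2 → [3,5]=2  [4,5]=1
  size 3 → [2,4,5]=1  [3,4,5]=3
  size 4 → [1,2,4,5]=1  [2,3,4,5]=4
  first=0(b) contributes 5
  first=3(c) contributes 1
|[w]| = 6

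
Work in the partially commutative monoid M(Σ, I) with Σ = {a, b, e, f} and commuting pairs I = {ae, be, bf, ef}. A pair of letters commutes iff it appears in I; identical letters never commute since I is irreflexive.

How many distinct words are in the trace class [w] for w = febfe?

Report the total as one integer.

0(f) covers ∅
1(e) covers ∅
2(b) covers ∅
3(f) covers 0:f
4(e) covers 1:e
floor of heap: 0:f, 1:e, 2:b
completions by unplaced set U, small U first (add the entries for U minus each lowest piece of U):
  |U|=1: {2}:1  {3}:1  {4}:1
  |U|=2: {0,3}:1  {1,4}:1  {2,3}:2  {2,4}:2  {3,4}:2
  |U|=3: {0,2,3}:3  {0,3,4}:3  {1,2,4}:3  {1,3,4}:3  {2,3,4}:6
  start at 0(f): 12
  start at 1(e): 12
  start at 2(b): 6
sum over floor = 30

30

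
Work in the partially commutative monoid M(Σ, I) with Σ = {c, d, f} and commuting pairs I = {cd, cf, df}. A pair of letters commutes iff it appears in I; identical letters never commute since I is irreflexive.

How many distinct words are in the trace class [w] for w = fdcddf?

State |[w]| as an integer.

60

piece 0:f — minimal
piece 1:d — minimal
piece 2:c — minimal
piece 3:d rests on {1:d}
piece 4:d rests on {3:d}
piece 5:f rests on {0:f}
minimal pieces: {0:f, 1:d, 2:c}
ways to finish when only these pieces remain (= sum over removing one remaining piece with nothing left below it):
  1 left: {2}→1  {4}→1  {5}→1
  2 left: {0,5}→1  {2,4}→2  {2,5}→2  {3,4}→1  {4,5}→2
  3 left: {0,2,5}→3  {0,4,5}→3  {1,3,4}→1  {2,3,4}→3  {2,4,5}→6  {3,4,5}→3
  4 left: {0,2,4,5}→12  {0,3,4,5}→6  {1,2,3,4}→4  {1,3,4,5}→4  {2,3,4,5}→12
  placing 0:f first → 20 extensions
  placing 1:d first → 30 extensions
  placing 2:c first → 10 extensions
total linear extensions = 60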